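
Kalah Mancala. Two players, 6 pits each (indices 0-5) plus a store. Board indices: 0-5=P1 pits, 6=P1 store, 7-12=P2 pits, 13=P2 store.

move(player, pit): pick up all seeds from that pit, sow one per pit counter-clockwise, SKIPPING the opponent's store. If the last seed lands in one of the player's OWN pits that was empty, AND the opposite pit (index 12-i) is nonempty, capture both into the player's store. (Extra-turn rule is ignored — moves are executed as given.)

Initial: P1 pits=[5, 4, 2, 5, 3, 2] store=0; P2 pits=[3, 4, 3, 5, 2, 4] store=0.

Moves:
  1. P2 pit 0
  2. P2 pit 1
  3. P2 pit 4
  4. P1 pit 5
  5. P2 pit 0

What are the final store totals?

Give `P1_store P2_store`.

Answer: 1 6

Derivation:
Move 1: P2 pit0 -> P1=[5,4,2,5,3,2](0) P2=[0,5,4,6,2,4](0)
Move 2: P2 pit1 -> P1=[5,4,2,5,3,2](0) P2=[0,0,5,7,3,5](1)
Move 3: P2 pit4 -> P1=[6,4,2,5,3,2](0) P2=[0,0,5,7,0,6](2)
Move 4: P1 pit5 -> P1=[6,4,2,5,3,0](1) P2=[1,0,5,7,0,6](2)
Move 5: P2 pit0 -> P1=[6,4,2,5,0,0](1) P2=[0,0,5,7,0,6](6)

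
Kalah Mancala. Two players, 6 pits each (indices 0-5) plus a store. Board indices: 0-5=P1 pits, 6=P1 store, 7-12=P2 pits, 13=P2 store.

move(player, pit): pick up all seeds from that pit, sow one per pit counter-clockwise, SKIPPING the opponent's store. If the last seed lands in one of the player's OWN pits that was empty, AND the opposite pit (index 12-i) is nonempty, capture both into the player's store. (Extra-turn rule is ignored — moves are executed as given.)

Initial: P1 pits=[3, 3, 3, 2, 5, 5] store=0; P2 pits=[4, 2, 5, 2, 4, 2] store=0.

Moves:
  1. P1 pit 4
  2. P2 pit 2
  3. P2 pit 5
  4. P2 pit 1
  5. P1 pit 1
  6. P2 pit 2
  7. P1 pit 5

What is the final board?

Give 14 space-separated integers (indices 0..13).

Move 1: P1 pit4 -> P1=[3,3,3,2,0,6](1) P2=[5,3,6,2,4,2](0)
Move 2: P2 pit2 -> P1=[4,4,3,2,0,6](1) P2=[5,3,0,3,5,3](1)
Move 3: P2 pit5 -> P1=[5,5,3,2,0,6](1) P2=[5,3,0,3,5,0](2)
Move 4: P2 pit1 -> P1=[5,5,3,2,0,6](1) P2=[5,0,1,4,6,0](2)
Move 5: P1 pit1 -> P1=[5,0,4,3,1,7](2) P2=[5,0,1,4,6,0](2)
Move 6: P2 pit2 -> P1=[5,0,4,3,1,7](2) P2=[5,0,0,5,6,0](2)
Move 7: P1 pit5 -> P1=[5,0,4,3,1,0](3) P2=[6,1,1,6,7,1](2)

Answer: 5 0 4 3 1 0 3 6 1 1 6 7 1 2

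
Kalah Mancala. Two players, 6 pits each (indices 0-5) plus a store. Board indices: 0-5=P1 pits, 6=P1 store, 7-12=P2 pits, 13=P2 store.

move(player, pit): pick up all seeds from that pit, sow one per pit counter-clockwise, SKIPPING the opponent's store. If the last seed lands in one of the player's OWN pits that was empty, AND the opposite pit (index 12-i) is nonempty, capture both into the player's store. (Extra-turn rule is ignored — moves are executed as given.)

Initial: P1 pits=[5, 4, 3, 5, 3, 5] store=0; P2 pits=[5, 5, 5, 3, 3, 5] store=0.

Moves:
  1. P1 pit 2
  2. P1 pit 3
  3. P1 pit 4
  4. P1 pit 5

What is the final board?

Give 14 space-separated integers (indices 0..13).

Answer: 6 4 0 0 0 0 3 8 8 8 4 4 6 0

Derivation:
Move 1: P1 pit2 -> P1=[5,4,0,6,4,6](0) P2=[5,5,5,3,3,5](0)
Move 2: P1 pit3 -> P1=[5,4,0,0,5,7](1) P2=[6,6,6,3,3,5](0)
Move 3: P1 pit4 -> P1=[5,4,0,0,0,8](2) P2=[7,7,7,3,3,5](0)
Move 4: P1 pit5 -> P1=[6,4,0,0,0,0](3) P2=[8,8,8,4,4,6](0)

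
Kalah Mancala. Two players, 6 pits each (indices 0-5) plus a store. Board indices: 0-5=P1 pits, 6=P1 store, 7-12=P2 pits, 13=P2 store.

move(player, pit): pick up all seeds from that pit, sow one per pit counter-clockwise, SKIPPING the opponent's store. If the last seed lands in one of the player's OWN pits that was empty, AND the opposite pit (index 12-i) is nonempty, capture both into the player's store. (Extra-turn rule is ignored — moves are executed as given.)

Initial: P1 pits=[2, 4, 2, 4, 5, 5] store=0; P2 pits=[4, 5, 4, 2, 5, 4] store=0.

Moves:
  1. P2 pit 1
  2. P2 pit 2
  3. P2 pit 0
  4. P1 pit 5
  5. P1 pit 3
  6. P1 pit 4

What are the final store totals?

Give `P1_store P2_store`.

Move 1: P2 pit1 -> P1=[2,4,2,4,5,5](0) P2=[4,0,5,3,6,5](1)
Move 2: P2 pit2 -> P1=[3,4,2,4,5,5](0) P2=[4,0,0,4,7,6](2)
Move 3: P2 pit0 -> P1=[3,4,2,4,5,5](0) P2=[0,1,1,5,8,6](2)
Move 4: P1 pit5 -> P1=[3,4,2,4,5,0](1) P2=[1,2,2,6,8,6](2)
Move 5: P1 pit3 -> P1=[3,4,2,0,6,1](2) P2=[2,2,2,6,8,6](2)
Move 6: P1 pit4 -> P1=[3,4,2,0,0,2](3) P2=[3,3,3,7,8,6](2)

Answer: 3 2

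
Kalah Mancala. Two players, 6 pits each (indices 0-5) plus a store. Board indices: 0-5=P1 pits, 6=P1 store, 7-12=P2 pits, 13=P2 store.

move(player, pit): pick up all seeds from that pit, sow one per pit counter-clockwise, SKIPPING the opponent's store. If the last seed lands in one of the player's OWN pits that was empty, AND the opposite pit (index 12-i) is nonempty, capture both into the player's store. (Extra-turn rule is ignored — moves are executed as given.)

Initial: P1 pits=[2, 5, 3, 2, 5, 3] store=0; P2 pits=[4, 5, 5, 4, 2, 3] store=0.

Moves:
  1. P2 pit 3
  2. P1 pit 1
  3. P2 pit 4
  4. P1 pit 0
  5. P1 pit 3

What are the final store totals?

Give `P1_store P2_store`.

Answer: 2 2

Derivation:
Move 1: P2 pit3 -> P1=[3,5,3,2,5,3](0) P2=[4,5,5,0,3,4](1)
Move 2: P1 pit1 -> P1=[3,0,4,3,6,4](1) P2=[4,5,5,0,3,4](1)
Move 3: P2 pit4 -> P1=[4,0,4,3,6,4](1) P2=[4,5,5,0,0,5](2)
Move 4: P1 pit0 -> P1=[0,1,5,4,7,4](1) P2=[4,5,5,0,0,5](2)
Move 5: P1 pit3 -> P1=[0,1,5,0,8,5](2) P2=[5,5,5,0,0,5](2)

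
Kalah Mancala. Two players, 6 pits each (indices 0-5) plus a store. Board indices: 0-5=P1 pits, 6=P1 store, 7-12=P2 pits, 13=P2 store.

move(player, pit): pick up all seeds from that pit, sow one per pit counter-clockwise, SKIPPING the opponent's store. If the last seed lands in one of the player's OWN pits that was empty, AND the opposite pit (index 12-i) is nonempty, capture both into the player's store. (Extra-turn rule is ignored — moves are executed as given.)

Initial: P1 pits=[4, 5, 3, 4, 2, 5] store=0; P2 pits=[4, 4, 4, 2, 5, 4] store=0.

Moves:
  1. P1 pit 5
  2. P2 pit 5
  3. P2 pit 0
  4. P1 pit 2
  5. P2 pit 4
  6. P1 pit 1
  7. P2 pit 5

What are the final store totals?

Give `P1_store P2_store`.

Move 1: P1 pit5 -> P1=[4,5,3,4,2,0](1) P2=[5,5,5,3,5,4](0)
Move 2: P2 pit5 -> P1=[5,6,4,4,2,0](1) P2=[5,5,5,3,5,0](1)
Move 3: P2 pit0 -> P1=[0,6,4,4,2,0](1) P2=[0,6,6,4,6,0](7)
Move 4: P1 pit2 -> P1=[0,6,0,5,3,1](2) P2=[0,6,6,4,6,0](7)
Move 5: P2 pit4 -> P1=[1,7,1,6,3,1](2) P2=[0,6,6,4,0,1](8)
Move 6: P1 pit1 -> P1=[1,0,2,7,4,2](3) P2=[1,7,6,4,0,1](8)
Move 7: P2 pit5 -> P1=[1,0,2,7,4,2](3) P2=[1,7,6,4,0,0](9)

Answer: 3 9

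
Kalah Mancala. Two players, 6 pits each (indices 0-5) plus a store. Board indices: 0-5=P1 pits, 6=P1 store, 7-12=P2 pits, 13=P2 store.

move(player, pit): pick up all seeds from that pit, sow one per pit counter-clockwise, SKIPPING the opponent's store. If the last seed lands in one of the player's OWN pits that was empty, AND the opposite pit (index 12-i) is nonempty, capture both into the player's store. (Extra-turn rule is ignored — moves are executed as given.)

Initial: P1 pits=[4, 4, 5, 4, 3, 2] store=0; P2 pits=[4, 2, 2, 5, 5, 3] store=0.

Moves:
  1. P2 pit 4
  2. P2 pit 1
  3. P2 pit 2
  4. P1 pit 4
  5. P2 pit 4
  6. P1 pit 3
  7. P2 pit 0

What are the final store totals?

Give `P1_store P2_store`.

Move 1: P2 pit4 -> P1=[5,5,6,4,3,2](0) P2=[4,2,2,5,0,4](1)
Move 2: P2 pit1 -> P1=[5,5,6,4,3,2](0) P2=[4,0,3,6,0,4](1)
Move 3: P2 pit2 -> P1=[5,5,6,4,3,2](0) P2=[4,0,0,7,1,5](1)
Move 4: P1 pit4 -> P1=[5,5,6,4,0,3](1) P2=[5,0,0,7,1,5](1)
Move 5: P2 pit4 -> P1=[5,5,6,4,0,3](1) P2=[5,0,0,7,0,6](1)
Move 6: P1 pit3 -> P1=[5,5,6,0,1,4](2) P2=[6,0,0,7,0,6](1)
Move 7: P2 pit0 -> P1=[5,5,6,0,1,4](2) P2=[0,1,1,8,1,7](2)

Answer: 2 2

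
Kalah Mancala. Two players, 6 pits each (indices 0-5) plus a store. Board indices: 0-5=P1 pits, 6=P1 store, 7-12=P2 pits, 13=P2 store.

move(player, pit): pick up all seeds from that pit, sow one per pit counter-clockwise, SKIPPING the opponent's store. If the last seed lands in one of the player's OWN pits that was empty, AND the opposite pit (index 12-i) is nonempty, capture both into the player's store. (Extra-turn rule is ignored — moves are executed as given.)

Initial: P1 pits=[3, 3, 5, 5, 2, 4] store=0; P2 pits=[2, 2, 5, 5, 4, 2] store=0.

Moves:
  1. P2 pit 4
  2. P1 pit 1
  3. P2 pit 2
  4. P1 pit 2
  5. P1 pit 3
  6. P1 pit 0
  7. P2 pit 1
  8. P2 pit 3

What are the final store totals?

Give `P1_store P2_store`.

Move 1: P2 pit4 -> P1=[4,4,5,5,2,4](0) P2=[2,2,5,5,0,3](1)
Move 2: P1 pit1 -> P1=[4,0,6,6,3,5](0) P2=[2,2,5,5,0,3](1)
Move 3: P2 pit2 -> P1=[5,0,6,6,3,5](0) P2=[2,2,0,6,1,4](2)
Move 4: P1 pit2 -> P1=[5,0,0,7,4,6](1) P2=[3,3,0,6,1,4](2)
Move 5: P1 pit3 -> P1=[5,0,0,0,5,7](2) P2=[4,4,1,7,1,4](2)
Move 6: P1 pit0 -> P1=[0,1,1,1,6,8](2) P2=[4,4,1,7,1,4](2)
Move 7: P2 pit1 -> P1=[0,1,1,1,6,8](2) P2=[4,0,2,8,2,5](2)
Move 8: P2 pit3 -> P1=[1,2,2,2,7,8](2) P2=[4,0,2,0,3,6](3)

Answer: 2 3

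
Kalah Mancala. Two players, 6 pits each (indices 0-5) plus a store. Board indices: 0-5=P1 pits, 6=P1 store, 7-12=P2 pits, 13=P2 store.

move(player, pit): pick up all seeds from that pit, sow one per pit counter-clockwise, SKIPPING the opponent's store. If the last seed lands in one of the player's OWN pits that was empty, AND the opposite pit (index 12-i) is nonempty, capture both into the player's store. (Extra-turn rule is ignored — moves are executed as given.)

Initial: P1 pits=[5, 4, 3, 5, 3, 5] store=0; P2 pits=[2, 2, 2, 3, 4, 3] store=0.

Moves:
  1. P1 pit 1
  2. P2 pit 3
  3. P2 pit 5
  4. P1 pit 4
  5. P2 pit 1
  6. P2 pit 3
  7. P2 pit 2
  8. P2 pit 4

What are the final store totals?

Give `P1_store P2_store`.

Answer: 1 10

Derivation:
Move 1: P1 pit1 -> P1=[5,0,4,6,4,6](0) P2=[2,2,2,3,4,3](0)
Move 2: P2 pit3 -> P1=[5,0,4,6,4,6](0) P2=[2,2,2,0,5,4](1)
Move 3: P2 pit5 -> P1=[6,1,5,6,4,6](0) P2=[2,2,2,0,5,0](2)
Move 4: P1 pit4 -> P1=[6,1,5,6,0,7](1) P2=[3,3,2,0,5,0](2)
Move 5: P2 pit1 -> P1=[6,1,5,6,0,7](1) P2=[3,0,3,1,6,0](2)
Move 6: P2 pit3 -> P1=[6,1,5,6,0,7](1) P2=[3,0,3,0,7,0](2)
Move 7: P2 pit2 -> P1=[0,1,5,6,0,7](1) P2=[3,0,0,1,8,0](9)
Move 8: P2 pit4 -> P1=[1,2,6,7,1,8](1) P2=[3,0,0,1,0,1](10)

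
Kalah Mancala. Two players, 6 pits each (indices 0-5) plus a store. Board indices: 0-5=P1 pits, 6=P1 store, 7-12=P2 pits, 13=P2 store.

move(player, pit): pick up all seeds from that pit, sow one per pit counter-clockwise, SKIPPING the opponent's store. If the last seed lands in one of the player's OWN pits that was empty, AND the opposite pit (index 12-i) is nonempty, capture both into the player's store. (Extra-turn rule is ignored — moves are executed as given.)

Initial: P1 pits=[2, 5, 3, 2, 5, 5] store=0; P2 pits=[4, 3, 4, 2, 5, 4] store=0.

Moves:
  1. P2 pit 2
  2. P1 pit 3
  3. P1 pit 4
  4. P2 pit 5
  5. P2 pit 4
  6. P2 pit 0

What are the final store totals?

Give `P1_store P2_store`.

Answer: 1 3

Derivation:
Move 1: P2 pit2 -> P1=[2,5,3,2,5,5](0) P2=[4,3,0,3,6,5](1)
Move 2: P1 pit3 -> P1=[2,5,3,0,6,6](0) P2=[4,3,0,3,6,5](1)
Move 3: P1 pit4 -> P1=[2,5,3,0,0,7](1) P2=[5,4,1,4,6,5](1)
Move 4: P2 pit5 -> P1=[3,6,4,1,0,7](1) P2=[5,4,1,4,6,0](2)
Move 5: P2 pit4 -> P1=[4,7,5,2,0,7](1) P2=[5,4,1,4,0,1](3)
Move 6: P2 pit0 -> P1=[4,7,5,2,0,7](1) P2=[0,5,2,5,1,2](3)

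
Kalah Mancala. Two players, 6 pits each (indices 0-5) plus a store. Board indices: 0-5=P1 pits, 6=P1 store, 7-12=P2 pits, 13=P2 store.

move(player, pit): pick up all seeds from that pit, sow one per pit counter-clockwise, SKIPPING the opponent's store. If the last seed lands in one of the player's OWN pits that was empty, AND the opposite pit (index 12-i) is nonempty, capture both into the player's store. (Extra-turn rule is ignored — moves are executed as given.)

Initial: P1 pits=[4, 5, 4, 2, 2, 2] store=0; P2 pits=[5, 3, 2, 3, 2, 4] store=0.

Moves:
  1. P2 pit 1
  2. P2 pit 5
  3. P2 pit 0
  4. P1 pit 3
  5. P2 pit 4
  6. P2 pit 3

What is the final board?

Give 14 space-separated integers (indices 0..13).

Answer: 2 8 5 0 3 3 0 0 1 4 0 1 2 9

Derivation:
Move 1: P2 pit1 -> P1=[4,5,4,2,2,2](0) P2=[5,0,3,4,3,4](0)
Move 2: P2 pit5 -> P1=[5,6,5,2,2,2](0) P2=[5,0,3,4,3,0](1)
Move 3: P2 pit0 -> P1=[0,6,5,2,2,2](0) P2=[0,1,4,5,4,0](7)
Move 4: P1 pit3 -> P1=[0,6,5,0,3,3](0) P2=[0,1,4,5,4,0](7)
Move 5: P2 pit4 -> P1=[1,7,5,0,3,3](0) P2=[0,1,4,5,0,1](8)
Move 6: P2 pit3 -> P1=[2,8,5,0,3,3](0) P2=[0,1,4,0,1,2](9)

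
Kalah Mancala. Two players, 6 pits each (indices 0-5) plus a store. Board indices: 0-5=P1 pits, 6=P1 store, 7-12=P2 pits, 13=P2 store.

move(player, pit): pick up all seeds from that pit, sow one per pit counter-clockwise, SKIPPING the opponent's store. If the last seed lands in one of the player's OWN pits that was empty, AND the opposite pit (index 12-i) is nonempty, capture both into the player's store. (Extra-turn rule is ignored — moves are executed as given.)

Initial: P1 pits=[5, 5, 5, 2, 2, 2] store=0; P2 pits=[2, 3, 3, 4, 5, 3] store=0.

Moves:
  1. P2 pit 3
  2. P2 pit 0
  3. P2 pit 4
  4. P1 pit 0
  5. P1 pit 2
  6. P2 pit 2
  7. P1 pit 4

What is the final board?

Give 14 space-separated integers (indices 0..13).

Answer: 1 7 0 5 0 5 3 3 6 0 1 1 6 3

Derivation:
Move 1: P2 pit3 -> P1=[6,5,5,2,2,2](0) P2=[2,3,3,0,6,4](1)
Move 2: P2 pit0 -> P1=[6,5,5,2,2,2](0) P2=[0,4,4,0,6,4](1)
Move 3: P2 pit4 -> P1=[7,6,6,3,2,2](0) P2=[0,4,4,0,0,5](2)
Move 4: P1 pit0 -> P1=[0,7,7,4,3,3](1) P2=[1,4,4,0,0,5](2)
Move 5: P1 pit2 -> P1=[0,7,0,5,4,4](2) P2=[2,5,5,0,0,5](2)
Move 6: P2 pit2 -> P1=[1,7,0,5,4,4](2) P2=[2,5,0,1,1,6](3)
Move 7: P1 pit4 -> P1=[1,7,0,5,0,5](3) P2=[3,6,0,1,1,6](3)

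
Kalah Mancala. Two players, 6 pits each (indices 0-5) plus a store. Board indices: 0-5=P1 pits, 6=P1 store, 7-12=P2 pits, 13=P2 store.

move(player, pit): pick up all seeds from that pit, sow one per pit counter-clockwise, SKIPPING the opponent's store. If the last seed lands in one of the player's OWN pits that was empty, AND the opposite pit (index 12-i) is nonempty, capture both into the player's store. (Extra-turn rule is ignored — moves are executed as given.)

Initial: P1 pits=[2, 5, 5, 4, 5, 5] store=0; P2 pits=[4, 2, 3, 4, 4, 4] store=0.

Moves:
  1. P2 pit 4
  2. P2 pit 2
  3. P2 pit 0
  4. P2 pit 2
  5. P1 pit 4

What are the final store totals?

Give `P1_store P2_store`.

Answer: 1 1

Derivation:
Move 1: P2 pit4 -> P1=[3,6,5,4,5,5](0) P2=[4,2,3,4,0,5](1)
Move 2: P2 pit2 -> P1=[3,6,5,4,5,5](0) P2=[4,2,0,5,1,6](1)
Move 3: P2 pit0 -> P1=[3,6,5,4,5,5](0) P2=[0,3,1,6,2,6](1)
Move 4: P2 pit2 -> P1=[3,6,5,4,5,5](0) P2=[0,3,0,7,2,6](1)
Move 5: P1 pit4 -> P1=[3,6,5,4,0,6](1) P2=[1,4,1,7,2,6](1)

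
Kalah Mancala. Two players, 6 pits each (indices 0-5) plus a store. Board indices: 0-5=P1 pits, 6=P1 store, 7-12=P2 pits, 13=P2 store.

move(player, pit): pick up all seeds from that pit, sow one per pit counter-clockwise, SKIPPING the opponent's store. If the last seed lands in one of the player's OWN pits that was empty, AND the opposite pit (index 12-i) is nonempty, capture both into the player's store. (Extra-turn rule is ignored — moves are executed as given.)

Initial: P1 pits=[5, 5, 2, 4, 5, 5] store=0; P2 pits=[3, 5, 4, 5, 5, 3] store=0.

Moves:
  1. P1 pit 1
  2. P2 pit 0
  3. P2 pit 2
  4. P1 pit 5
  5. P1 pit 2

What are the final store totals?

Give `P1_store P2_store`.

Move 1: P1 pit1 -> P1=[5,0,3,5,6,6](1) P2=[3,5,4,5,5,3](0)
Move 2: P2 pit0 -> P1=[5,0,3,5,6,6](1) P2=[0,6,5,6,5,3](0)
Move 3: P2 pit2 -> P1=[6,0,3,5,6,6](1) P2=[0,6,0,7,6,4](1)
Move 4: P1 pit5 -> P1=[6,0,3,5,6,0](2) P2=[1,7,1,8,7,4](1)
Move 5: P1 pit2 -> P1=[6,0,0,6,7,0](4) P2=[0,7,1,8,7,4](1)

Answer: 4 1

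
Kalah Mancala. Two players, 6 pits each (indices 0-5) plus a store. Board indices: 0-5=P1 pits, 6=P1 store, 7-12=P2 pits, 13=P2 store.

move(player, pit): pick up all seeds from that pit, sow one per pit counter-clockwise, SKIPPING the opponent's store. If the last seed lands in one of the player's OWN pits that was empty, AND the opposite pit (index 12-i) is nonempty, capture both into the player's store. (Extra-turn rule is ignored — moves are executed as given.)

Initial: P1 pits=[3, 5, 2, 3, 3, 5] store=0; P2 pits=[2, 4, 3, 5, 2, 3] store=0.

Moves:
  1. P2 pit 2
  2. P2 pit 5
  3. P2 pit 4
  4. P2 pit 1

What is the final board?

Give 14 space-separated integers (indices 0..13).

Move 1: P2 pit2 -> P1=[3,5,2,3,3,5](0) P2=[2,4,0,6,3,4](0)
Move 2: P2 pit5 -> P1=[4,6,3,3,3,5](0) P2=[2,4,0,6,3,0](1)
Move 3: P2 pit4 -> P1=[5,6,3,3,3,5](0) P2=[2,4,0,6,0,1](2)
Move 4: P2 pit1 -> P1=[5,6,3,3,3,5](0) P2=[2,0,1,7,1,2](2)

Answer: 5 6 3 3 3 5 0 2 0 1 7 1 2 2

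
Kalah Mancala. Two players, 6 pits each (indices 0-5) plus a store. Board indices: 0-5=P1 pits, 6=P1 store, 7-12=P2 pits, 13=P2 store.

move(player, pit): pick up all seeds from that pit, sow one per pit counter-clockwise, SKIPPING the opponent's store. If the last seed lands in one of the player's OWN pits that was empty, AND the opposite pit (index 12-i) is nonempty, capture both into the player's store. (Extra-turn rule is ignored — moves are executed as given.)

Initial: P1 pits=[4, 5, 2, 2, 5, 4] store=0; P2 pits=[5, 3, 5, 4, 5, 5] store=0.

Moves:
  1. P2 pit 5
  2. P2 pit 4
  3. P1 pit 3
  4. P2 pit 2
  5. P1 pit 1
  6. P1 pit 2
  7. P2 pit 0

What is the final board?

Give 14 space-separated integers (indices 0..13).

Move 1: P2 pit5 -> P1=[5,6,3,3,5,4](0) P2=[5,3,5,4,5,0](1)
Move 2: P2 pit4 -> P1=[6,7,4,3,5,4](0) P2=[5,3,5,4,0,1](2)
Move 3: P1 pit3 -> P1=[6,7,4,0,6,5](1) P2=[5,3,5,4,0,1](2)
Move 4: P2 pit2 -> P1=[7,7,4,0,6,5](1) P2=[5,3,0,5,1,2](3)
Move 5: P1 pit1 -> P1=[7,0,5,1,7,6](2) P2=[6,4,0,5,1,2](3)
Move 6: P1 pit2 -> P1=[7,0,0,2,8,7](3) P2=[7,4,0,5,1,2](3)
Move 7: P2 pit0 -> P1=[8,0,0,2,8,7](3) P2=[0,5,1,6,2,3](4)

Answer: 8 0 0 2 8 7 3 0 5 1 6 2 3 4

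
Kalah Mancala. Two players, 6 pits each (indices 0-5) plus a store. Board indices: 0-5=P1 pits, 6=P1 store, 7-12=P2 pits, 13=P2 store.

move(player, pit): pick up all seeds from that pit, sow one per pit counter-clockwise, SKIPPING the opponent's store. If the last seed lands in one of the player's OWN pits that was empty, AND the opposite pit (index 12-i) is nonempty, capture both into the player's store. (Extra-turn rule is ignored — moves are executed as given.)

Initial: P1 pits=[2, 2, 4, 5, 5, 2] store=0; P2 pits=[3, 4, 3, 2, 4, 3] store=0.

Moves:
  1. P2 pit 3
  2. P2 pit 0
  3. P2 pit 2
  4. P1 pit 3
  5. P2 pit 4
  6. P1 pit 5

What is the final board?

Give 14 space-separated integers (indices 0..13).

Answer: 3 3 1 1 6 0 2 2 7 0 1 0 6 7

Derivation:
Move 1: P2 pit3 -> P1=[2,2,4,5,5,2](0) P2=[3,4,3,0,5,4](0)
Move 2: P2 pit0 -> P1=[2,2,0,5,5,2](0) P2=[0,5,4,0,5,4](5)
Move 3: P2 pit2 -> P1=[2,2,0,5,5,2](0) P2=[0,5,0,1,6,5](6)
Move 4: P1 pit3 -> P1=[2,2,0,0,6,3](1) P2=[1,6,0,1,6,5](6)
Move 5: P2 pit4 -> P1=[3,3,1,1,6,3](1) P2=[1,6,0,1,0,6](7)
Move 6: P1 pit5 -> P1=[3,3,1,1,6,0](2) P2=[2,7,0,1,0,6](7)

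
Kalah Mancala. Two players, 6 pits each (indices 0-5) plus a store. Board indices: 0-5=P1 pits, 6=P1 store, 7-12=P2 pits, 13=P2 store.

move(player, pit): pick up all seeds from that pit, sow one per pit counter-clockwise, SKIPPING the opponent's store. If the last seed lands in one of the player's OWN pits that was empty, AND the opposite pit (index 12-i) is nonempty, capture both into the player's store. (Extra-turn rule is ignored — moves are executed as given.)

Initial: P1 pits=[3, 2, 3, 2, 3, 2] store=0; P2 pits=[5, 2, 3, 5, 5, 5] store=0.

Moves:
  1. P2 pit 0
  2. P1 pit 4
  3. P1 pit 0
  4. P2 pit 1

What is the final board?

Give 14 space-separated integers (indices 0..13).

Move 1: P2 pit0 -> P1=[3,2,3,2,3,2](0) P2=[0,3,4,6,6,6](0)
Move 2: P1 pit4 -> P1=[3,2,3,2,0,3](1) P2=[1,3,4,6,6,6](0)
Move 3: P1 pit0 -> P1=[0,3,4,3,0,3](1) P2=[1,3,4,6,6,6](0)
Move 4: P2 pit1 -> P1=[0,3,4,3,0,3](1) P2=[1,0,5,7,7,6](0)

Answer: 0 3 4 3 0 3 1 1 0 5 7 7 6 0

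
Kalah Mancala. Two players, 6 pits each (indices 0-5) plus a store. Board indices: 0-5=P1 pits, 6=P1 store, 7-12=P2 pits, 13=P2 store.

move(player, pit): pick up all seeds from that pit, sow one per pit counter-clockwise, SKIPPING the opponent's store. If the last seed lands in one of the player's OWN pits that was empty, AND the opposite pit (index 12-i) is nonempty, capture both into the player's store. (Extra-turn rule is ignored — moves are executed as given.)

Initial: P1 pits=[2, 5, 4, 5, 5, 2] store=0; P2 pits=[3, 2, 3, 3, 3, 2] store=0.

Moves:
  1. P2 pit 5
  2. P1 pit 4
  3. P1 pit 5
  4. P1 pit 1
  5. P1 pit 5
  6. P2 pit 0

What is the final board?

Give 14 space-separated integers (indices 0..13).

Answer: 0 0 5 6 1 0 4 0 5 5 4 4 0 5

Derivation:
Move 1: P2 pit5 -> P1=[3,5,4,5,5,2](0) P2=[3,2,3,3,3,0](1)
Move 2: P1 pit4 -> P1=[3,5,4,5,0,3](1) P2=[4,3,4,3,3,0](1)
Move 3: P1 pit5 -> P1=[3,5,4,5,0,0](2) P2=[5,4,4,3,3,0](1)
Move 4: P1 pit1 -> P1=[3,0,5,6,1,1](3) P2=[5,4,4,3,3,0](1)
Move 5: P1 pit5 -> P1=[3,0,5,6,1,0](4) P2=[5,4,4,3,3,0](1)
Move 6: P2 pit0 -> P1=[0,0,5,6,1,0](4) P2=[0,5,5,4,4,0](5)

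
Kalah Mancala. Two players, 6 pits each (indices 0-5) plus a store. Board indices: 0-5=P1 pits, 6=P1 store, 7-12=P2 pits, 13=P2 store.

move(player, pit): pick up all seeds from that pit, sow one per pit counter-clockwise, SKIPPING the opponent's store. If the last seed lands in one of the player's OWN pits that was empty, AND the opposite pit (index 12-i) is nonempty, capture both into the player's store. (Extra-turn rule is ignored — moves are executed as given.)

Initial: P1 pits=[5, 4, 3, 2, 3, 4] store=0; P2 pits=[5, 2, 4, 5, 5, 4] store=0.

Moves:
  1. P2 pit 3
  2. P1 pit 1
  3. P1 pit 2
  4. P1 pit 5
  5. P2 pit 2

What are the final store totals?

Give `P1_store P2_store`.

Move 1: P2 pit3 -> P1=[6,5,3,2,3,4](0) P2=[5,2,4,0,6,5](1)
Move 2: P1 pit1 -> P1=[6,0,4,3,4,5](1) P2=[5,2,4,0,6,5](1)
Move 3: P1 pit2 -> P1=[6,0,0,4,5,6](2) P2=[5,2,4,0,6,5](1)
Move 4: P1 pit5 -> P1=[6,0,0,4,5,0](3) P2=[6,3,5,1,7,5](1)
Move 5: P2 pit2 -> P1=[7,0,0,4,5,0](3) P2=[6,3,0,2,8,6](2)

Answer: 3 2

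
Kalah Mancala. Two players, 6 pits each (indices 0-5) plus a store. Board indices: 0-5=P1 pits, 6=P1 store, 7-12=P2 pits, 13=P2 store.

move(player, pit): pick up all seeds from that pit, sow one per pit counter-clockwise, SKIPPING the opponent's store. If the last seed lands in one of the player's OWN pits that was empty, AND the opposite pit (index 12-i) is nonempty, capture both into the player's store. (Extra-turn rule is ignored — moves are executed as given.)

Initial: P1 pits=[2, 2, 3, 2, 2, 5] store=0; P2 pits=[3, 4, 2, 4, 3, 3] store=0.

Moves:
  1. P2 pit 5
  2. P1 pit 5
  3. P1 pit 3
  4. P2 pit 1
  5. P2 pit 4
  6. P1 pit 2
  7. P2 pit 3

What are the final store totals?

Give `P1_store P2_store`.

Answer: 6 4

Derivation:
Move 1: P2 pit5 -> P1=[3,3,3,2,2,5](0) P2=[3,4,2,4,3,0](1)
Move 2: P1 pit5 -> P1=[3,3,3,2,2,0](1) P2=[4,5,3,5,3,0](1)
Move 3: P1 pit3 -> P1=[3,3,3,0,3,0](6) P2=[0,5,3,5,3,0](1)
Move 4: P2 pit1 -> P1=[3,3,3,0,3,0](6) P2=[0,0,4,6,4,1](2)
Move 5: P2 pit4 -> P1=[4,4,3,0,3,0](6) P2=[0,0,4,6,0,2](3)
Move 6: P1 pit2 -> P1=[4,4,0,1,4,1](6) P2=[0,0,4,6,0,2](3)
Move 7: P2 pit3 -> P1=[5,5,1,1,4,1](6) P2=[0,0,4,0,1,3](4)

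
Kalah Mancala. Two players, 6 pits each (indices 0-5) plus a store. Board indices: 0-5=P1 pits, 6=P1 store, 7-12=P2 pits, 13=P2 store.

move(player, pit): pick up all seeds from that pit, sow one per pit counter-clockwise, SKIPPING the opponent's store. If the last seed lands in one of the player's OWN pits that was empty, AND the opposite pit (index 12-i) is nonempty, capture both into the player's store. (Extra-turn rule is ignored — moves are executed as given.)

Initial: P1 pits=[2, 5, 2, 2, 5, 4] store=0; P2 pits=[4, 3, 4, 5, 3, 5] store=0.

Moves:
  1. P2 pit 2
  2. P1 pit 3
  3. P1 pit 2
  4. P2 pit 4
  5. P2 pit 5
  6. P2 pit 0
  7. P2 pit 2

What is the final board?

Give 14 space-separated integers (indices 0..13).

Move 1: P2 pit2 -> P1=[2,5,2,2,5,4](0) P2=[4,3,0,6,4,6](1)
Move 2: P1 pit3 -> P1=[2,5,2,0,6,5](0) P2=[4,3,0,6,4,6](1)
Move 3: P1 pit2 -> P1=[2,5,0,1,7,5](0) P2=[4,3,0,6,4,6](1)
Move 4: P2 pit4 -> P1=[3,6,0,1,7,5](0) P2=[4,3,0,6,0,7](2)
Move 5: P2 pit5 -> P1=[4,7,1,2,8,6](0) P2=[4,3,0,6,0,0](3)
Move 6: P2 pit0 -> P1=[4,0,1,2,8,6](0) P2=[0,4,1,7,0,0](11)
Move 7: P2 pit2 -> P1=[4,0,1,2,8,6](0) P2=[0,4,0,8,0,0](11)

Answer: 4 0 1 2 8 6 0 0 4 0 8 0 0 11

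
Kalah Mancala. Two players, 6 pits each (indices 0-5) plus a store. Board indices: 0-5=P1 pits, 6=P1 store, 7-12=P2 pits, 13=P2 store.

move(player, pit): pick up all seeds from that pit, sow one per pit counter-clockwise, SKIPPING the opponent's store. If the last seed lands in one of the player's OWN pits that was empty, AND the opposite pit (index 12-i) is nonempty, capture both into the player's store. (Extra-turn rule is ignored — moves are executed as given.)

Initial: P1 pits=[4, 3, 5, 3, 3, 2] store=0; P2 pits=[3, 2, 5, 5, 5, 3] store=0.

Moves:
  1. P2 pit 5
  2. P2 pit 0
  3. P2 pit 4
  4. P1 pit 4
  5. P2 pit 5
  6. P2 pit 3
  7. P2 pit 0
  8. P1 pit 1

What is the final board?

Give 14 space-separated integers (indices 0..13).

Move 1: P2 pit5 -> P1=[5,4,5,3,3,2](0) P2=[3,2,5,5,5,0](1)
Move 2: P2 pit0 -> P1=[5,4,5,3,3,2](0) P2=[0,3,6,6,5,0](1)
Move 3: P2 pit4 -> P1=[6,5,6,3,3,2](0) P2=[0,3,6,6,0,1](2)
Move 4: P1 pit4 -> P1=[6,5,6,3,0,3](1) P2=[1,3,6,6,0,1](2)
Move 5: P2 pit5 -> P1=[6,5,6,3,0,3](1) P2=[1,3,6,6,0,0](3)
Move 6: P2 pit3 -> P1=[7,6,7,3,0,3](1) P2=[1,3,6,0,1,1](4)
Move 7: P2 pit0 -> P1=[7,6,7,3,0,3](1) P2=[0,4,6,0,1,1](4)
Move 8: P1 pit1 -> P1=[7,0,8,4,1,4](2) P2=[1,4,6,0,1,1](4)

Answer: 7 0 8 4 1 4 2 1 4 6 0 1 1 4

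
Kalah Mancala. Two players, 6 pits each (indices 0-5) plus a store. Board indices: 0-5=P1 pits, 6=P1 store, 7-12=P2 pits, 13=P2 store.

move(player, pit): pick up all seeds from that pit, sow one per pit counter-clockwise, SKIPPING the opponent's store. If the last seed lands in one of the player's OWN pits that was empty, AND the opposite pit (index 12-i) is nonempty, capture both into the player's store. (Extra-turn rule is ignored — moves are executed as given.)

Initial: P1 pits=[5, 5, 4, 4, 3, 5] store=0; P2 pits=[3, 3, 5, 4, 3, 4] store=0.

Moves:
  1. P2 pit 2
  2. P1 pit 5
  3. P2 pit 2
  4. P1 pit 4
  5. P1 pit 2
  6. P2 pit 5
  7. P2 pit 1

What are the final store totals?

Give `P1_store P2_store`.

Move 1: P2 pit2 -> P1=[6,5,4,4,3,5](0) P2=[3,3,0,5,4,5](1)
Move 2: P1 pit5 -> P1=[6,5,4,4,3,0](1) P2=[4,4,1,6,4,5](1)
Move 3: P2 pit2 -> P1=[6,5,4,4,3,0](1) P2=[4,4,0,7,4,5](1)
Move 4: P1 pit4 -> P1=[6,5,4,4,0,1](2) P2=[5,4,0,7,4,5](1)
Move 5: P1 pit2 -> P1=[6,5,0,5,1,2](3) P2=[5,4,0,7,4,5](1)
Move 6: P2 pit5 -> P1=[7,6,1,6,1,2](3) P2=[5,4,0,7,4,0](2)
Move 7: P2 pit1 -> P1=[0,6,1,6,1,2](3) P2=[5,0,1,8,5,0](10)

Answer: 3 10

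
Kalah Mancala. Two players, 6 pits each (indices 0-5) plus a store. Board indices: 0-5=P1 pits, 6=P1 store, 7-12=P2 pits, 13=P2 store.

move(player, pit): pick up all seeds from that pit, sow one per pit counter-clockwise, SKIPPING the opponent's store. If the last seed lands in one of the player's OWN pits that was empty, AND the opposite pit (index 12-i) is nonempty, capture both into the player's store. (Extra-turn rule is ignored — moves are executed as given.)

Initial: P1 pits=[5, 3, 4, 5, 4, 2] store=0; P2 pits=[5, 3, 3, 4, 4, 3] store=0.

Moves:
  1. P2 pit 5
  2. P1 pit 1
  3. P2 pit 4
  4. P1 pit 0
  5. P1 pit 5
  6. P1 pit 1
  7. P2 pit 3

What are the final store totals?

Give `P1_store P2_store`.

Answer: 2 3

Derivation:
Move 1: P2 pit5 -> P1=[6,4,4,5,4,2](0) P2=[5,3,3,4,4,0](1)
Move 2: P1 pit1 -> P1=[6,0,5,6,5,3](0) P2=[5,3,3,4,4,0](1)
Move 3: P2 pit4 -> P1=[7,1,5,6,5,3](0) P2=[5,3,3,4,0,1](2)
Move 4: P1 pit0 -> P1=[0,2,6,7,6,4](1) P2=[6,3,3,4,0,1](2)
Move 5: P1 pit5 -> P1=[0,2,6,7,6,0](2) P2=[7,4,4,4,0,1](2)
Move 6: P1 pit1 -> P1=[0,0,7,8,6,0](2) P2=[7,4,4,4,0,1](2)
Move 7: P2 pit3 -> P1=[1,0,7,8,6,0](2) P2=[7,4,4,0,1,2](3)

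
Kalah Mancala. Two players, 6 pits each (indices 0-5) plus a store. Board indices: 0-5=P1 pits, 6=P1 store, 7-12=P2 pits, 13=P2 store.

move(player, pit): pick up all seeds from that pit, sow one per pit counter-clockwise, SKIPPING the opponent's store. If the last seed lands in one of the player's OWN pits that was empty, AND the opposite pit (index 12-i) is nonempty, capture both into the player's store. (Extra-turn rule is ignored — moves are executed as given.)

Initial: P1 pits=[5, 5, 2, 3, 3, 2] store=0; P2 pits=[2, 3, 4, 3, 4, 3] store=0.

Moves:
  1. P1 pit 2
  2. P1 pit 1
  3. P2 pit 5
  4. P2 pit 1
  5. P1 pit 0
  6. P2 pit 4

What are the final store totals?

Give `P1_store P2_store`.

Answer: 2 2

Derivation:
Move 1: P1 pit2 -> P1=[5,5,0,4,4,2](0) P2=[2,3,4,3,4,3](0)
Move 2: P1 pit1 -> P1=[5,0,1,5,5,3](1) P2=[2,3,4,3,4,3](0)
Move 3: P2 pit5 -> P1=[6,1,1,5,5,3](1) P2=[2,3,4,3,4,0](1)
Move 4: P2 pit1 -> P1=[6,1,1,5,5,3](1) P2=[2,0,5,4,5,0](1)
Move 5: P1 pit0 -> P1=[0,2,2,6,6,4](2) P2=[2,0,5,4,5,0](1)
Move 6: P2 pit4 -> P1=[1,3,3,6,6,4](2) P2=[2,0,5,4,0,1](2)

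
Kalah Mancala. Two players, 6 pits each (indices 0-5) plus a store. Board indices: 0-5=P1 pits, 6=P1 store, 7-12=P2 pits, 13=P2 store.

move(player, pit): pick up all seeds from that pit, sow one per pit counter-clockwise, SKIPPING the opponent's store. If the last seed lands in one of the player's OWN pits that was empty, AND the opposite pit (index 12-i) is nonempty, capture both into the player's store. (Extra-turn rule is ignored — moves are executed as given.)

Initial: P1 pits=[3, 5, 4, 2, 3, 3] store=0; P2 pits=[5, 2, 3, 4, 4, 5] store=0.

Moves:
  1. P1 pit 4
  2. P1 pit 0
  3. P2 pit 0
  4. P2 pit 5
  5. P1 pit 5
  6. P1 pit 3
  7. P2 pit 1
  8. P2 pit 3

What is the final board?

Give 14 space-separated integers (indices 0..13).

Move 1: P1 pit4 -> P1=[3,5,4,2,0,4](1) P2=[6,2,3,4,4,5](0)
Move 2: P1 pit0 -> P1=[0,6,5,3,0,4](1) P2=[6,2,3,4,4,5](0)
Move 3: P2 pit0 -> P1=[0,6,5,3,0,4](1) P2=[0,3,4,5,5,6](1)
Move 4: P2 pit5 -> P1=[1,7,6,4,1,4](1) P2=[0,3,4,5,5,0](2)
Move 5: P1 pit5 -> P1=[1,7,6,4,1,0](2) P2=[1,4,5,5,5,0](2)
Move 6: P1 pit3 -> P1=[1,7,6,0,2,1](3) P2=[2,4,5,5,5,0](2)
Move 7: P2 pit1 -> P1=[0,7,6,0,2,1](3) P2=[2,0,6,6,6,0](4)
Move 8: P2 pit3 -> P1=[1,8,7,0,2,1](3) P2=[2,0,6,0,7,1](5)

Answer: 1 8 7 0 2 1 3 2 0 6 0 7 1 5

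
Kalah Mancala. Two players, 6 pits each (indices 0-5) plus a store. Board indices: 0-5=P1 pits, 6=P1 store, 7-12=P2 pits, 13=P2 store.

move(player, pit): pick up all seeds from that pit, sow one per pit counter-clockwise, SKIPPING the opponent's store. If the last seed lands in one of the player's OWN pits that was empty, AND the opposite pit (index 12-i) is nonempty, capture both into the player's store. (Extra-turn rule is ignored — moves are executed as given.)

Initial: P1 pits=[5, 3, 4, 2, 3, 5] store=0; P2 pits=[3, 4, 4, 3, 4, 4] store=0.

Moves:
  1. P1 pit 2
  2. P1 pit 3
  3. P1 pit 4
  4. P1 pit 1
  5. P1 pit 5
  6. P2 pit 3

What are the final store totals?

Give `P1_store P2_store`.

Move 1: P1 pit2 -> P1=[5,3,0,3,4,6](1) P2=[3,4,4,3,4,4](0)
Move 2: P1 pit3 -> P1=[5,3,0,0,5,7](2) P2=[3,4,4,3,4,4](0)
Move 3: P1 pit4 -> P1=[5,3,0,0,0,8](3) P2=[4,5,5,3,4,4](0)
Move 4: P1 pit1 -> P1=[5,0,1,1,0,8](9) P2=[4,0,5,3,4,4](0)
Move 5: P1 pit5 -> P1=[6,0,1,1,0,0](10) P2=[5,1,6,4,5,5](0)
Move 6: P2 pit3 -> P1=[7,0,1,1,0,0](10) P2=[5,1,6,0,6,6](1)

Answer: 10 1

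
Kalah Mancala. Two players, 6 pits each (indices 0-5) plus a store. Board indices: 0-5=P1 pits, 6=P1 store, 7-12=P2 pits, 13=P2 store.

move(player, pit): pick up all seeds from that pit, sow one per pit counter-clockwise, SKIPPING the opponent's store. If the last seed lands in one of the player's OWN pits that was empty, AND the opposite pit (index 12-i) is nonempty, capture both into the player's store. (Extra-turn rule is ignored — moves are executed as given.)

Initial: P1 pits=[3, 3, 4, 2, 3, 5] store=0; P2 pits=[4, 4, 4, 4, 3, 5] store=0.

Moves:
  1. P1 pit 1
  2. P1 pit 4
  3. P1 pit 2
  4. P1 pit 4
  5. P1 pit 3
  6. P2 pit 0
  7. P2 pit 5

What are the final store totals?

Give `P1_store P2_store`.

Answer: 3 2

Derivation:
Move 1: P1 pit1 -> P1=[3,0,5,3,4,5](0) P2=[4,4,4,4,3,5](0)
Move 2: P1 pit4 -> P1=[3,0,5,3,0,6](1) P2=[5,5,4,4,3,5](0)
Move 3: P1 pit2 -> P1=[3,0,0,4,1,7](2) P2=[6,5,4,4,3,5](0)
Move 4: P1 pit4 -> P1=[3,0,0,4,0,8](2) P2=[6,5,4,4,3,5](0)
Move 5: P1 pit3 -> P1=[3,0,0,0,1,9](3) P2=[7,5,4,4,3,5](0)
Move 6: P2 pit0 -> P1=[4,0,0,0,1,9](3) P2=[0,6,5,5,4,6](1)
Move 7: P2 pit5 -> P1=[5,1,1,1,2,9](3) P2=[0,6,5,5,4,0](2)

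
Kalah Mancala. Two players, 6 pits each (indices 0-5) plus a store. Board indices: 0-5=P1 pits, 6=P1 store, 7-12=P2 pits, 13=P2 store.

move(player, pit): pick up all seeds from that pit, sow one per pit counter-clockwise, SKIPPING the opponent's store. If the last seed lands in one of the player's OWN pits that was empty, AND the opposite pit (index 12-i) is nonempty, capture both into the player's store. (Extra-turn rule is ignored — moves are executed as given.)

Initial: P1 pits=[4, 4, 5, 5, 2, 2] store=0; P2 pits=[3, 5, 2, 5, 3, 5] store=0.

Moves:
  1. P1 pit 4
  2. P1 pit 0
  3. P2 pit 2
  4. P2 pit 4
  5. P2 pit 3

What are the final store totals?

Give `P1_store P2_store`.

Answer: 7 2

Derivation:
Move 1: P1 pit4 -> P1=[4,4,5,5,0,3](1) P2=[3,5,2,5,3,5](0)
Move 2: P1 pit0 -> P1=[0,5,6,6,0,3](7) P2=[3,0,2,5,3,5](0)
Move 3: P2 pit2 -> P1=[0,5,6,6,0,3](7) P2=[3,0,0,6,4,5](0)
Move 4: P2 pit4 -> P1=[1,6,6,6,0,3](7) P2=[3,0,0,6,0,6](1)
Move 5: P2 pit3 -> P1=[2,7,7,6,0,3](7) P2=[3,0,0,0,1,7](2)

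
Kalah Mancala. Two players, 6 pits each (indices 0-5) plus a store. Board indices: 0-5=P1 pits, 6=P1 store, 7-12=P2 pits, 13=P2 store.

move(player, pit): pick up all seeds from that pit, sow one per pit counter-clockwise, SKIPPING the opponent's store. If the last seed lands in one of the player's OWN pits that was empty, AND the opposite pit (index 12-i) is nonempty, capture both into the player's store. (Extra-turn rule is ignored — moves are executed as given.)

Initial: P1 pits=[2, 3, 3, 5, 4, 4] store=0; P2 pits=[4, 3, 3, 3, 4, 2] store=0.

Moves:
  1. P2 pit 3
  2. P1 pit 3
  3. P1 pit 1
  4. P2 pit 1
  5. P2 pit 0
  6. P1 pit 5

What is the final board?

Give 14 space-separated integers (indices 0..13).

Answer: 2 0 4 1 6 0 2 1 2 6 3 7 5 1

Derivation:
Move 1: P2 pit3 -> P1=[2,3,3,5,4,4](0) P2=[4,3,3,0,5,3](1)
Move 2: P1 pit3 -> P1=[2,3,3,0,5,5](1) P2=[5,4,3,0,5,3](1)
Move 3: P1 pit1 -> P1=[2,0,4,1,6,5](1) P2=[5,4,3,0,5,3](1)
Move 4: P2 pit1 -> P1=[2,0,4,1,6,5](1) P2=[5,0,4,1,6,4](1)
Move 5: P2 pit0 -> P1=[2,0,4,1,6,5](1) P2=[0,1,5,2,7,5](1)
Move 6: P1 pit5 -> P1=[2,0,4,1,6,0](2) P2=[1,2,6,3,7,5](1)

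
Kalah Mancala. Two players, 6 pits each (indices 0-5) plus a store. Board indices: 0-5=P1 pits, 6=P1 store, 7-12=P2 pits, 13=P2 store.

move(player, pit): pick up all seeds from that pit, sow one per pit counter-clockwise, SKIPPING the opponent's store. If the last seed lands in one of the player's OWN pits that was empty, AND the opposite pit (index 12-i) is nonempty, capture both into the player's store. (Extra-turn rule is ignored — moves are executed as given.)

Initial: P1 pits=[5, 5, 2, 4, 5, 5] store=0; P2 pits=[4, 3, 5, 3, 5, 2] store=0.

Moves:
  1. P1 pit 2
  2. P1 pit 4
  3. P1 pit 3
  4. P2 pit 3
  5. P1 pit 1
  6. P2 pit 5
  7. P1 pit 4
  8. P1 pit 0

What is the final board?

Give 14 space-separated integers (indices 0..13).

Move 1: P1 pit2 -> P1=[5,5,0,5,6,5](0) P2=[4,3,5,3,5,2](0)
Move 2: P1 pit4 -> P1=[5,5,0,5,0,6](1) P2=[5,4,6,4,5,2](0)
Move 3: P1 pit3 -> P1=[5,5,0,0,1,7](2) P2=[6,5,6,4,5,2](0)
Move 4: P2 pit3 -> P1=[6,5,0,0,1,7](2) P2=[6,5,6,0,6,3](1)
Move 5: P1 pit1 -> P1=[6,0,1,1,2,8](3) P2=[6,5,6,0,6,3](1)
Move 6: P2 pit5 -> P1=[7,1,1,1,2,8](3) P2=[6,5,6,0,6,0](2)
Move 7: P1 pit4 -> P1=[7,1,1,1,0,9](4) P2=[6,5,6,0,6,0](2)
Move 8: P1 pit0 -> P1=[0,2,2,2,1,10](5) P2=[7,5,6,0,6,0](2)

Answer: 0 2 2 2 1 10 5 7 5 6 0 6 0 2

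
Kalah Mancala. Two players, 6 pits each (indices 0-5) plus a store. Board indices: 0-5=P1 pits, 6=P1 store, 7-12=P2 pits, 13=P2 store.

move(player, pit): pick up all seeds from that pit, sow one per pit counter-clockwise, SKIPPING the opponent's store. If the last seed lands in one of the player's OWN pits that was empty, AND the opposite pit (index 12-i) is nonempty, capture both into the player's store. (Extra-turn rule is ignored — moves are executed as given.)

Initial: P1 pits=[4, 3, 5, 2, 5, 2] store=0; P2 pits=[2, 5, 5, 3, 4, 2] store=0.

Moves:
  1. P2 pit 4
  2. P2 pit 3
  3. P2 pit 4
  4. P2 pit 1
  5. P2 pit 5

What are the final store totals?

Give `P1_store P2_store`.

Move 1: P2 pit4 -> P1=[5,4,5,2,5,2](0) P2=[2,5,5,3,0,3](1)
Move 2: P2 pit3 -> P1=[5,4,5,2,5,2](0) P2=[2,5,5,0,1,4](2)
Move 3: P2 pit4 -> P1=[5,4,5,2,5,2](0) P2=[2,5,5,0,0,5](2)
Move 4: P2 pit1 -> P1=[5,4,5,2,5,2](0) P2=[2,0,6,1,1,6](3)
Move 5: P2 pit5 -> P1=[6,5,6,3,6,2](0) P2=[2,0,6,1,1,0](4)

Answer: 0 4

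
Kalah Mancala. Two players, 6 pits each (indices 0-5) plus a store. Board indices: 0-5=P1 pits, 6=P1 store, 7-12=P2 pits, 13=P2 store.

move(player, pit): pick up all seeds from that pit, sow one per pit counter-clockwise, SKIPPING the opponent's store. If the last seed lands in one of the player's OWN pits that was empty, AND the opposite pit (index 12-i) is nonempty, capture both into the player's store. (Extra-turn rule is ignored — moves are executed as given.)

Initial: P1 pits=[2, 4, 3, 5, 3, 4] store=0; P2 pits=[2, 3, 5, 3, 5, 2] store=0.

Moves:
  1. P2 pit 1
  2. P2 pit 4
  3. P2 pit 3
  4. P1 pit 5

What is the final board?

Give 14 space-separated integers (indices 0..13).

Move 1: P2 pit1 -> P1=[2,4,3,5,3,4](0) P2=[2,0,6,4,6,2](0)
Move 2: P2 pit4 -> P1=[3,5,4,6,3,4](0) P2=[2,0,6,4,0,3](1)
Move 3: P2 pit3 -> P1=[4,5,4,6,3,4](0) P2=[2,0,6,0,1,4](2)
Move 4: P1 pit5 -> P1=[4,5,4,6,3,0](1) P2=[3,1,7,0,1,4](2)

Answer: 4 5 4 6 3 0 1 3 1 7 0 1 4 2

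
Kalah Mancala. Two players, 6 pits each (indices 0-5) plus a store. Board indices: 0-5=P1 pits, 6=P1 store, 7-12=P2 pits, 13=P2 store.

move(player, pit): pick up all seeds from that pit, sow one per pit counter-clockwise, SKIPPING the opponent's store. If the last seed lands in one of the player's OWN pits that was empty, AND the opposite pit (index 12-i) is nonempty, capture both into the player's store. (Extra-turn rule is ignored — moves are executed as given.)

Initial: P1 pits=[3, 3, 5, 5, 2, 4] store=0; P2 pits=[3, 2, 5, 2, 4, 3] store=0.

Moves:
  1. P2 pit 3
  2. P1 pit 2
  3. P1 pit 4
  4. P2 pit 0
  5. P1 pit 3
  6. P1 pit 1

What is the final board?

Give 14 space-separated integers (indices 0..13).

Move 1: P2 pit3 -> P1=[3,3,5,5,2,4](0) P2=[3,2,5,0,5,4](0)
Move 2: P1 pit2 -> P1=[3,3,0,6,3,5](1) P2=[4,2,5,0,5,4](0)
Move 3: P1 pit4 -> P1=[3,3,0,6,0,6](2) P2=[5,2,5,0,5,4](0)
Move 4: P2 pit0 -> P1=[3,3,0,6,0,6](2) P2=[0,3,6,1,6,5](0)
Move 5: P1 pit3 -> P1=[3,3,0,0,1,7](3) P2=[1,4,7,1,6,5](0)
Move 6: P1 pit1 -> P1=[3,0,1,1,2,7](3) P2=[1,4,7,1,6,5](0)

Answer: 3 0 1 1 2 7 3 1 4 7 1 6 5 0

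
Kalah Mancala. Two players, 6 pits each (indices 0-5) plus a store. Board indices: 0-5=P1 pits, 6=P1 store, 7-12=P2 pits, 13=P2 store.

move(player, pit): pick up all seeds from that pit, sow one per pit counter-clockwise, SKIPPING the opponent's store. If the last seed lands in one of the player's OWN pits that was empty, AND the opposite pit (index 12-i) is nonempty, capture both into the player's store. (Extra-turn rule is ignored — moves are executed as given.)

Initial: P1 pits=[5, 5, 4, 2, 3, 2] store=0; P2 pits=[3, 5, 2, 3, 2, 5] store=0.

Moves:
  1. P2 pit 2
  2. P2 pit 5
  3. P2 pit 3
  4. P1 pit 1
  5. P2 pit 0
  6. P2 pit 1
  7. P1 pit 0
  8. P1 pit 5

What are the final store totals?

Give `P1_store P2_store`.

Move 1: P2 pit2 -> P1=[5,5,4,2,3,2](0) P2=[3,5,0,4,3,5](0)
Move 2: P2 pit5 -> P1=[6,6,5,3,3,2](0) P2=[3,5,0,4,3,0](1)
Move 3: P2 pit3 -> P1=[7,6,5,3,3,2](0) P2=[3,5,0,0,4,1](2)
Move 4: P1 pit1 -> P1=[7,0,6,4,4,3](1) P2=[4,5,0,0,4,1](2)
Move 5: P2 pit0 -> P1=[7,0,6,4,4,3](1) P2=[0,6,1,1,5,1](2)
Move 6: P2 pit1 -> P1=[8,0,6,4,4,3](1) P2=[0,0,2,2,6,2](3)
Move 7: P1 pit0 -> P1=[0,1,7,5,5,4](2) P2=[1,1,2,2,6,2](3)
Move 8: P1 pit5 -> P1=[0,1,7,5,5,0](3) P2=[2,2,3,2,6,2](3)

Answer: 3 3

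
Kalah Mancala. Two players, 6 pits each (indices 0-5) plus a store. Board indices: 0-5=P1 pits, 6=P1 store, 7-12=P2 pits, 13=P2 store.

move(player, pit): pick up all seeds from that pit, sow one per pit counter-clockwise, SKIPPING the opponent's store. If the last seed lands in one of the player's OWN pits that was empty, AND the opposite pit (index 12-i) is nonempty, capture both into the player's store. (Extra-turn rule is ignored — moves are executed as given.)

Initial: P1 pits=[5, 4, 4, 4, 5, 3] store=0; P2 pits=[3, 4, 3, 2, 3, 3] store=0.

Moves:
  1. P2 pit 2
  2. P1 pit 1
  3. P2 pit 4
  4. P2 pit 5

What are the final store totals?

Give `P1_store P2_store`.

Answer: 0 2

Derivation:
Move 1: P2 pit2 -> P1=[5,4,4,4,5,3](0) P2=[3,4,0,3,4,4](0)
Move 2: P1 pit1 -> P1=[5,0,5,5,6,4](0) P2=[3,4,0,3,4,4](0)
Move 3: P2 pit4 -> P1=[6,1,5,5,6,4](0) P2=[3,4,0,3,0,5](1)
Move 4: P2 pit5 -> P1=[7,2,6,6,6,4](0) P2=[3,4,0,3,0,0](2)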